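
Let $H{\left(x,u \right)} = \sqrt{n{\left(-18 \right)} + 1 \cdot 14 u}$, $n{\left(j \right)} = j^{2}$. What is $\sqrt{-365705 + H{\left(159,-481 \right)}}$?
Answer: $\sqrt{-365705 + i \sqrt{6410}} \approx 0.066 + 604.74 i$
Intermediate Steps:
$H{\left(x,u \right)} = \sqrt{324 + 14 u}$ ($H{\left(x,u \right)} = \sqrt{\left(-18\right)^{2} + 1 \cdot 14 u} = \sqrt{324 + 14 u}$)
$\sqrt{-365705 + H{\left(159,-481 \right)}} = \sqrt{-365705 + \sqrt{324 + 14 \left(-481\right)}} = \sqrt{-365705 + \sqrt{324 - 6734}} = \sqrt{-365705 + \sqrt{-6410}} = \sqrt{-365705 + i \sqrt{6410}}$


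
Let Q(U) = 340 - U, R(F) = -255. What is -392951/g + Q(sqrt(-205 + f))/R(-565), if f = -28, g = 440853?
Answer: -980755/440853 + I*sqrt(233)/255 ≈ -2.2247 + 0.05986*I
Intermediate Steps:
-392951/g + Q(sqrt(-205 + f))/R(-565) = -392951/440853 + (340 - sqrt(-205 - 28))/(-255) = -392951*1/440853 + (340 - sqrt(-233))*(-1/255) = -392951/440853 + (340 - I*sqrt(233))*(-1/255) = -392951/440853 + (-4/3 + I*sqrt(233)/255) = -980755/440853 + I*sqrt(233)/255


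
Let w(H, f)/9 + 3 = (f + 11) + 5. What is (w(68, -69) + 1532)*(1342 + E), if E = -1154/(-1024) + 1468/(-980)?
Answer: 43251542837/31360 ≈ 1.3792e+6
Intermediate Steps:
E = -46539/125440 (E = -1154*(-1/1024) + 1468*(-1/980) = 577/512 - 367/245 = -46539/125440 ≈ -0.37101)
w(H, f) = 117 + 9*f (w(H, f) = -27 + 9*((f + 11) + 5) = -27 + 9*((11 + f) + 5) = -27 + 9*(16 + f) = -27 + (144 + 9*f) = 117 + 9*f)
(w(68, -69) + 1532)*(1342 + E) = ((117 + 9*(-69)) + 1532)*(1342 - 46539/125440) = ((117 - 621) + 1532)*(168293941/125440) = (-504 + 1532)*(168293941/125440) = 1028*(168293941/125440) = 43251542837/31360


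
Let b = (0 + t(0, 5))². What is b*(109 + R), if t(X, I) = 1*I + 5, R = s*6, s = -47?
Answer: -17300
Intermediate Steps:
R = -282 (R = -47*6 = -282)
t(X, I) = 5 + I (t(X, I) = I + 5 = 5 + I)
b = 100 (b = (0 + (5 + 5))² = (0 + 10)² = 10² = 100)
b*(109 + R) = 100*(109 - 282) = 100*(-173) = -17300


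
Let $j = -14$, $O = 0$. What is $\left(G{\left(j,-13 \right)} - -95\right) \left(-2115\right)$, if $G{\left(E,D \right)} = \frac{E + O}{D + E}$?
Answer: $- \frac{606065}{3} \approx -2.0202 \cdot 10^{5}$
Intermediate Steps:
$G{\left(E,D \right)} = \frac{E}{D + E}$ ($G{\left(E,D \right)} = \frac{E + 0}{D + E} = \frac{E}{D + E}$)
$\left(G{\left(j,-13 \right)} - -95\right) \left(-2115\right) = \left(- \frac{14}{-13 - 14} - -95\right) \left(-2115\right) = \left(- \frac{14}{-27} + 95\right) \left(-2115\right) = \left(\left(-14\right) \left(- \frac{1}{27}\right) + 95\right) \left(-2115\right) = \left(\frac{14}{27} + 95\right) \left(-2115\right) = \frac{2579}{27} \left(-2115\right) = - \frac{606065}{3}$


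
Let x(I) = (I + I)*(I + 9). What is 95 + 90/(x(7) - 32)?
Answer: 3055/32 ≈ 95.469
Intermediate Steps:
x(I) = 2*I*(9 + I) (x(I) = (2*I)*(9 + I) = 2*I*(9 + I))
95 + 90/(x(7) - 32) = 95 + 90/(2*7*(9 + 7) - 32) = 95 + 90/(2*7*16 - 32) = 95 + 90/(224 - 32) = 95 + 90/192 = 95 + 90*(1/192) = 95 + 15/32 = 3055/32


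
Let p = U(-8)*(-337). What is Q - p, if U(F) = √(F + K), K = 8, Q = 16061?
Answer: 16061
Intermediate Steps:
U(F) = √(8 + F) (U(F) = √(F + 8) = √(8 + F))
p = 0 (p = √(8 - 8)*(-337) = √0*(-337) = 0*(-337) = 0)
Q - p = 16061 - 1*0 = 16061 + 0 = 16061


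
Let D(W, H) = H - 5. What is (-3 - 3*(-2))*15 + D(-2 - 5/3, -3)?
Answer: 37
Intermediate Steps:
D(W, H) = -5 + H
(-3 - 3*(-2))*15 + D(-2 - 5/3, -3) = (-3 - 3*(-2))*15 + (-5 - 3) = (-3 + 6)*15 - 8 = 3*15 - 8 = 45 - 8 = 37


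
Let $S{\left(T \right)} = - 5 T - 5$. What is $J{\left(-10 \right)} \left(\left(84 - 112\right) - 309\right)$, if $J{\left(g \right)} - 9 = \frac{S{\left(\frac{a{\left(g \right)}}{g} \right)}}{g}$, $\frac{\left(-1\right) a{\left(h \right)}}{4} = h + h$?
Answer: $- \frac{3707}{2} \approx -1853.5$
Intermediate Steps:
$a{\left(h \right)} = - 8 h$ ($a{\left(h \right)} = - 4 \left(h + h\right) = - 4 \cdot 2 h = - 8 h$)
$S{\left(T \right)} = -5 - 5 T$
$J{\left(g \right)} = 9 + \frac{35}{g}$ ($J{\left(g \right)} = 9 + \frac{-5 - 5 \frac{\left(-8\right) g}{g}}{g} = 9 + \frac{-5 - -40}{g} = 9 + \frac{-5 + 40}{g} = 9 + \frac{35}{g}$)
$J{\left(-10 \right)} \left(\left(84 - 112\right) - 309\right) = \left(9 + \frac{35}{-10}\right) \left(\left(84 - 112\right) - 309\right) = \left(9 + 35 \left(- \frac{1}{10}\right)\right) \left(-28 - 309\right) = \left(9 - \frac{7}{2}\right) \left(-337\right) = \frac{11}{2} \left(-337\right) = - \frac{3707}{2}$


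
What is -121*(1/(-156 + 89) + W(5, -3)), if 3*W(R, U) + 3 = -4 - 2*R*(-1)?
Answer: -7986/67 ≈ -119.19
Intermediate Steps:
W(R, U) = -7/3 + 2*R/3 (W(R, U) = -1 + (-4 - 2*R*(-1))/3 = -1 + (-4 + 2*R)/3 = -1 + (-4/3 + 2*R/3) = -7/3 + 2*R/3)
-121*(1/(-156 + 89) + W(5, -3)) = -121*(1/(-156 + 89) + (-7/3 + (⅔)*5)) = -121*(1/(-67) + (-7/3 + 10/3)) = -121*(-1/67 + 1) = -121*66/67 = -7986/67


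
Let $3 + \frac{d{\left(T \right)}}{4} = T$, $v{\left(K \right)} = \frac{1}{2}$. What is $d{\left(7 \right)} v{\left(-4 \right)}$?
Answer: $8$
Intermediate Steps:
$v{\left(K \right)} = \frac{1}{2}$
$d{\left(T \right)} = -12 + 4 T$
$d{\left(7 \right)} v{\left(-4 \right)} = \left(-12 + 4 \cdot 7\right) \frac{1}{2} = \left(-12 + 28\right) \frac{1}{2} = 16 \cdot \frac{1}{2} = 8$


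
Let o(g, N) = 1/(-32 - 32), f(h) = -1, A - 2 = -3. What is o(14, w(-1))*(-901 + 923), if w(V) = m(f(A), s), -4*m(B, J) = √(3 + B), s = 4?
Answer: -11/32 ≈ -0.34375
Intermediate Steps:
A = -1 (A = 2 - 3 = -1)
m(B, J) = -√(3 + B)/4
w(V) = -√2/4 (w(V) = -√(3 - 1)/4 = -√2/4)
o(g, N) = -1/64 (o(g, N) = 1/(-64) = -1/64)
o(14, w(-1))*(-901 + 923) = -(-901 + 923)/64 = -1/64*22 = -11/32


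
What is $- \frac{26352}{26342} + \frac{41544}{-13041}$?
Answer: $- \frac{79889360}{19084779} \approx -4.186$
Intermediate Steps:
$- \frac{26352}{26342} + \frac{41544}{-13041} = \left(-26352\right) \frac{1}{26342} + 41544 \left(- \frac{1}{13041}\right) = - \frac{13176}{13171} - \frac{4616}{1449} = - \frac{79889360}{19084779}$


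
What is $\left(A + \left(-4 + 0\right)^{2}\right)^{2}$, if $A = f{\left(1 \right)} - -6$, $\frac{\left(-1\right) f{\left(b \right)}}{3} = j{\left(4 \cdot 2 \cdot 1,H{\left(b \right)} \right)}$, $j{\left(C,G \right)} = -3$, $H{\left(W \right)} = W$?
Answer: $961$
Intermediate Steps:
$f{\left(b \right)} = 9$ ($f{\left(b \right)} = \left(-3\right) \left(-3\right) = 9$)
$A = 15$ ($A = 9 - -6 = 9 + 6 = 15$)
$\left(A + \left(-4 + 0\right)^{2}\right)^{2} = \left(15 + \left(-4 + 0\right)^{2}\right)^{2} = \left(15 + \left(-4\right)^{2}\right)^{2} = \left(15 + 16\right)^{2} = 31^{2} = 961$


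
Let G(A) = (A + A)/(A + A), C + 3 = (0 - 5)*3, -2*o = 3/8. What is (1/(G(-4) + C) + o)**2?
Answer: 4489/73984 ≈ 0.060675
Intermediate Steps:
o = -3/16 (o = -3/(2*8) = -1/2*3/8 = -3/16 ≈ -0.18750)
C = -18 (C = -3 + (0 - 5)*3 = -3 - 5*3 = -3 - 15 = -18)
G(A) = 1 (G(A) = (2*A)/((2*A)) = (2*A)*(1/(2*A)) = 1)
(1/(G(-4) + C) + o)**2 = (1/(1 - 18) - 3/16)**2 = (1/(-17) - 3/16)**2 = (-1/17 - 3/16)**2 = (-67/272)**2 = 4489/73984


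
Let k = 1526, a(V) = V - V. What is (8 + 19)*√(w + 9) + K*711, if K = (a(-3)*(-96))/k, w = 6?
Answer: 27*√15 ≈ 104.57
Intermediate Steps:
a(V) = 0
K = 0 (K = (0*(-96))/1526 = 0*(1/1526) = 0)
(8 + 19)*√(w + 9) + K*711 = (8 + 19)*√(6 + 9) + 0*711 = 27*√15 + 0 = 27*√15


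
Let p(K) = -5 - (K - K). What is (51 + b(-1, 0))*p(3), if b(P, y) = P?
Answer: -250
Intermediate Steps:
p(K) = -5 (p(K) = -5 - 1*0 = -5 + 0 = -5)
(51 + b(-1, 0))*p(3) = (51 - 1)*(-5) = 50*(-5) = -250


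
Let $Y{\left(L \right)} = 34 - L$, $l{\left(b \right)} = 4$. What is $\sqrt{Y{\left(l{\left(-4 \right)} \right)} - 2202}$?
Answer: $2 i \sqrt{543} \approx 46.605 i$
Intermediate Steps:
$\sqrt{Y{\left(l{\left(-4 \right)} \right)} - 2202} = \sqrt{\left(34 - 4\right) - 2202} = \sqrt{30 - 2202} = \sqrt{-2172} = 2 i \sqrt{543}$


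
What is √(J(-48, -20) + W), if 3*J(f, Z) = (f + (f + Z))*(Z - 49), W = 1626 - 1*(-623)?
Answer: √4917 ≈ 70.121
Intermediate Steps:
W = 2249 (W = 1626 + 623 = 2249)
J(f, Z) = (-49 + Z)*(Z + 2*f)/3 (J(f, Z) = ((f + (f + Z))*(Z - 49))/3 = ((f + (Z + f))*(-49 + Z))/3 = ((Z + 2*f)*(-49 + Z))/3 = ((-49 + Z)*(Z + 2*f))/3 = (-49 + Z)*(Z + 2*f)/3)
√(J(-48, -20) + W) = √((-98/3*(-48) - 49/3*(-20) + (⅓)*(-20)² + (⅔)*(-20)*(-48)) + 2249) = √((1568 + 980/3 + (⅓)*400 + 640) + 2249) = √((1568 + 980/3 + 400/3 + 640) + 2249) = √(2668 + 2249) = √4917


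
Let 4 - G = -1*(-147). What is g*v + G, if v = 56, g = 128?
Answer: 7025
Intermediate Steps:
G = -143 (G = 4 - (-1)*(-147) = 4 - 1*147 = 4 - 147 = -143)
g*v + G = 128*56 - 143 = 7168 - 143 = 7025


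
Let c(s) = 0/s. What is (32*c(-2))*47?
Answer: 0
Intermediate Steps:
c(s) = 0
(32*c(-2))*47 = (32*0)*47 = 0*47 = 0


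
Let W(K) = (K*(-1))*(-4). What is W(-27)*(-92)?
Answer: 9936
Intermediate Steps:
W(K) = 4*K (W(K) = -K*(-4) = 4*K)
W(-27)*(-92) = (4*(-27))*(-92) = -108*(-92) = 9936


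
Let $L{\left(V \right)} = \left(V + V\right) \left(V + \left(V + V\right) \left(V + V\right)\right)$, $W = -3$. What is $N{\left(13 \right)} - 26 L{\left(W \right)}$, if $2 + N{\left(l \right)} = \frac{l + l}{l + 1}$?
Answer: $\frac{36035}{7} \approx 5147.9$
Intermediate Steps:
$L{\left(V \right)} = 2 V \left(V + 4 V^{2}\right)$ ($L{\left(V \right)} = 2 V \left(V + 2 V 2 V\right) = 2 V \left(V + 4 V^{2}\right)$)
$N{\left(l \right)} = -2 + \frac{2 l}{1 + l}$ ($N{\left(l \right)} = -2 + \frac{l + l}{l + 1} = -2 + \frac{2 l}{1 + l}$)
$N{\left(13 \right)} - 26 L{\left(W \right)} = - \frac{2}{1 + 13} - 26 \left(-3\right)^{2} \left(2 + 8 \left(-3\right)\right) = - \frac{2}{14} - 26 \cdot 9 \left(2 - 24\right) = \left(-2\right) \frac{1}{14} - 26 \cdot 9 \left(-22\right) = - \frac{1}{7} - -5148 = - \frac{1}{7} + 5148 = \frac{36035}{7}$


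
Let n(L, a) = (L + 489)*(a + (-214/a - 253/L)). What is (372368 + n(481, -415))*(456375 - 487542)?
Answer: 37567324841940/39923 ≈ 9.4099e+8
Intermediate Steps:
n(L, a) = (489 + L)*(a - 253/L - 214/a) (n(L, a) = (489 + L)*(a + (-253/L - 214/a)) = (489 + L)*(a - 253/L - 214/a))
(372368 + n(481, -415))*(456375 - 487542) = (372368 + (-253 - 123717/481 - 104646/(-415) + 489*(-415) + 481*(-415) - 214*481/(-415)))*(456375 - 487542) = (372368 + (-253 - 123717*1/481 - 104646*(-1/415) - 202935 - 199615 - 214*481*(-1/415)))*(-31167) = (372368 + (-253 - 123717/481 + 104646/415 - 202935 - 199615 + 102934/415))*(-31167) = (372368 - 16071403484/39923)*(-31167) = -1205355820/39923*(-31167) = 37567324841940/39923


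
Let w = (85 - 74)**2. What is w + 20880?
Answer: 21001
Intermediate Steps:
w = 121 (w = 11**2 = 121)
w + 20880 = 121 + 20880 = 21001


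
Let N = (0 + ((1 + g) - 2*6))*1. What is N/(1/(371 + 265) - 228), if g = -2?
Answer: 8268/145007 ≈ 0.057018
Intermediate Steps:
N = -13 (N = (0 + ((1 - 2) - 2*6))*1 = (0 + (-1 - 12))*1 = (0 - 13)*1 = -13*1 = -13)
N/(1/(371 + 265) - 228) = -13/(1/(371 + 265) - 228) = -13/(1/636 - 228) = -13/(-145007/636) = -13*(-636/145007) = 8268/145007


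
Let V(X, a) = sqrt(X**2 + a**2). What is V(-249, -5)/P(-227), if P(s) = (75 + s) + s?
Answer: -sqrt(62026)/379 ≈ -0.65712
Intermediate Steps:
P(s) = 75 + 2*s
V(-249, -5)/P(-227) = sqrt((-249)**2 + (-5)**2)/(75 + 2*(-227)) = sqrt(62001 + 25)/(75 - 454) = sqrt(62026)/(-379) = sqrt(62026)*(-1/379) = -sqrt(62026)/379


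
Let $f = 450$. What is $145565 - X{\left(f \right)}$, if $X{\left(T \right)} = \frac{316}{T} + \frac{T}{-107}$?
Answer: $\frac{3504561719}{24075} \approx 1.4557 \cdot 10^{5}$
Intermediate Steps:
$X{\left(T \right)} = \frac{316}{T} - \frac{T}{107}$ ($X{\left(T \right)} = \frac{316}{T} + T \left(- \frac{1}{107}\right) = \frac{316}{T} - \frac{T}{107}$)
$145565 - X{\left(f \right)} = 145565 - \left(\frac{316}{450} - \frac{450}{107}\right) = 145565 - \left(316 \cdot \frac{1}{450} - \frac{450}{107}\right) = 145565 - \left(\frac{158}{225} - \frac{450}{107}\right) = 145565 - - \frac{84344}{24075} = 145565 + \frac{84344}{24075} = \frac{3504561719}{24075}$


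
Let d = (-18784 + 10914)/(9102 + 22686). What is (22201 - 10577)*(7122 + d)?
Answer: 657878488996/7947 ≈ 8.2783e+7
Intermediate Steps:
d = -3935/15894 (d = -7870/31788 = -7870*1/31788 = -3935/15894 ≈ -0.24758)
(22201 - 10577)*(7122 + d) = (22201 - 10577)*(7122 - 3935/15894) = 11624*(113193133/15894) = 657878488996/7947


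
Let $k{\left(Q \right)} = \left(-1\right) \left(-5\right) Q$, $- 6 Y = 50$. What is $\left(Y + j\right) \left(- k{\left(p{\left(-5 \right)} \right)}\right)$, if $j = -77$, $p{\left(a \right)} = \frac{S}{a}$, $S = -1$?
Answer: $\frac{256}{3} \approx 85.333$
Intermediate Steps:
$Y = - \frac{25}{3}$ ($Y = \left(- \frac{1}{6}\right) 50 = - \frac{25}{3} \approx -8.3333$)
$p{\left(a \right)} = - \frac{1}{a}$
$k{\left(Q \right)} = 5 Q$
$\left(Y + j\right) \left(- k{\left(p{\left(-5 \right)} \right)}\right) = \left(- \frac{25}{3} - 77\right) \left(- 5 \left(- \frac{1}{-5}\right)\right) = - \frac{256 \left(- 5 \left(\left(-1\right) \left(- \frac{1}{5}\right)\right)\right)}{3} = - \frac{256 \left(- \frac{5}{5}\right)}{3} = - \frac{256 \left(\left(-1\right) 1\right)}{3} = \left(- \frac{256}{3}\right) \left(-1\right) = \frac{256}{3}$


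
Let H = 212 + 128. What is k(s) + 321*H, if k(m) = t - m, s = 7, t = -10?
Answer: 109123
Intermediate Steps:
k(m) = -10 - m
H = 340
k(s) + 321*H = (-10 - 1*7) + 321*340 = (-10 - 7) + 109140 = -17 + 109140 = 109123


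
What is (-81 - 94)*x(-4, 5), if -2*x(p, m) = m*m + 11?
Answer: 3150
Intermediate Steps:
x(p, m) = -11/2 - m²/2 (x(p, m) = -(m*m + 11)/2 = -(m² + 11)/2 = -(11 + m²)/2 = -11/2 - m²/2)
(-81 - 94)*x(-4, 5) = (-81 - 94)*(-11/2 - ½*5²) = -175*(-11/2 - ½*25) = -175*(-11/2 - 25/2) = -175*(-18) = 3150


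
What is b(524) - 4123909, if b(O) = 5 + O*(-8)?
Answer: -4128096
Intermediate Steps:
b(O) = 5 - 8*O
b(524) - 4123909 = (5 - 8*524) - 4123909 = (5 - 4192) - 4123909 = -4187 - 4123909 = -4128096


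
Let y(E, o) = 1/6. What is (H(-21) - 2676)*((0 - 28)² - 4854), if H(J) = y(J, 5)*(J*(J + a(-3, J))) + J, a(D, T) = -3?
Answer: 10634910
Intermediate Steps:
y(E, o) = ⅙
H(J) = J + J*(-3 + J)/6 (H(J) = (J*(J - 3))/6 + J = (J*(-3 + J))/6 + J = J*(-3 + J)/6 + J = J + J*(-3 + J)/6)
(H(-21) - 2676)*((0 - 28)² - 4854) = ((⅙)*(-21)*(3 - 21) - 2676)*((0 - 28)² - 4854) = ((⅙)*(-21)*(-18) - 2676)*((-28)² - 4854) = (63 - 2676)*(784 - 4854) = -2613*(-4070) = 10634910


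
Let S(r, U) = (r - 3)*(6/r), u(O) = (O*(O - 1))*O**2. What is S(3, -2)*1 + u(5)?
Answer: 500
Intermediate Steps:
u(O) = O**3*(-1 + O) (u(O) = (O*(-1 + O))*O**2 = O**3*(-1 + O))
S(r, U) = 6*(-3 + r)/r (S(r, U) = (-3 + r)*(6/r) = 6*(-3 + r)/r)
S(3, -2)*1 + u(5) = (6 - 18/3)*1 + 5**3*(-1 + 5) = (6 - 18*1/3)*1 + 125*4 = (6 - 6)*1 + 500 = 0*1 + 500 = 0 + 500 = 500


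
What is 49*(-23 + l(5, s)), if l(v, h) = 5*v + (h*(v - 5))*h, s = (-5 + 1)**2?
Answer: 98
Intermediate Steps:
s = 16 (s = (-4)**2 = 16)
l(v, h) = 5*v + h**2*(-5 + v) (l(v, h) = 5*v + (h*(-5 + v))*h = 5*v + h**2*(-5 + v))
49*(-23 + l(5, s)) = 49*(-23 + (-5*16**2 + 5*5 + 5*16**2)) = 49*(-23 + (-5*256 + 25 + 5*256)) = 49*(-23 + (-1280 + 25 + 1280)) = 49*(-23 + 25) = 49*2 = 98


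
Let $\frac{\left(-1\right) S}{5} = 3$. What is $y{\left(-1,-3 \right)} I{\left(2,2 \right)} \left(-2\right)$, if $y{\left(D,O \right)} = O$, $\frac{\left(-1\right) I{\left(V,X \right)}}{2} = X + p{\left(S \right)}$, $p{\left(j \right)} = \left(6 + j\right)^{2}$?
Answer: $-996$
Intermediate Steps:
$S = -15$ ($S = \left(-5\right) 3 = -15$)
$I{\left(V,X \right)} = -162 - 2 X$ ($I{\left(V,X \right)} = - 2 \left(X + \left(6 - 15\right)^{2}\right) = - 2 \left(X + \left(-9\right)^{2}\right) = - 2 \left(X + 81\right) = - 2 \left(81 + X\right) = -162 - 2 X$)
$y{\left(-1,-3 \right)} I{\left(2,2 \right)} \left(-2\right) = - 3 \left(-162 - 4\right) \left(-2\right) = \left(-3\right) \left(-166\right) \left(-2\right) = 498 \left(-2\right) = -996$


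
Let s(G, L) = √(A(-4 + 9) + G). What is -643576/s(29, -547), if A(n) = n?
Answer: -321788*√34/17 ≈ -1.1037e+5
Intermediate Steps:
s(G, L) = √(5 + G) (s(G, L) = √((-4 + 9) + G) = √(5 + G))
-643576/s(29, -547) = -643576/√(5 + 29) = -643576*√34/34 = -321788*√34/17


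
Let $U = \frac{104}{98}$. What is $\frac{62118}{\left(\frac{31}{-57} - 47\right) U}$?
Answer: $- \frac{86747787}{70460} \approx -1231.2$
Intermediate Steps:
$U = \frac{52}{49}$ ($U = 104 \cdot \frac{1}{98} = \frac{52}{49} \approx 1.0612$)
$\frac{62118}{\left(\frac{31}{-57} - 47\right) U} = \frac{62118}{\left(\frac{31}{-57} - 47\right) \frac{52}{49}} = \frac{62118}{\left(31 \left(- \frac{1}{57}\right) - 47\right) \frac{52}{49}} = \frac{62118}{\left(- \frac{31}{57} - 47\right) \frac{52}{49}} = \frac{62118}{\left(- \frac{2710}{57}\right) \frac{52}{49}} = \frac{62118}{- \frac{140920}{2793}} = 62118 \left(- \frac{2793}{140920}\right) = - \frac{86747787}{70460}$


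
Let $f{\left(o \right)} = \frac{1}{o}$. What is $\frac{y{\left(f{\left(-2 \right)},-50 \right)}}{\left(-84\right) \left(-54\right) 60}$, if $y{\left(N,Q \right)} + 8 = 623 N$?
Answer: $- \frac{71}{60480} \approx -0.0011739$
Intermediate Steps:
$y{\left(N,Q \right)} = -8 + 623 N$
$\frac{y{\left(f{\left(-2 \right)},-50 \right)}}{\left(-84\right) \left(-54\right) 60} = \frac{-8 + \frac{623}{-2}}{\left(-84\right) \left(-54\right) 60} = \frac{-8 + 623 \left(- \frac{1}{2}\right)}{4536 \cdot 60} = \frac{-8 - \frac{623}{2}}{272160} = \left(- \frac{639}{2}\right) \frac{1}{272160} = - \frac{71}{60480}$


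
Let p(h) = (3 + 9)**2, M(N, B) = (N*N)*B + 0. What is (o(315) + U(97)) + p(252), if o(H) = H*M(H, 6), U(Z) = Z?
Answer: 187535491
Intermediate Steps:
M(N, B) = B*N**2 (M(N, B) = N**2*B + 0 = B*N**2 + 0 = B*N**2)
p(h) = 144 (p(h) = 12**2 = 144)
o(H) = 6*H**3 (o(H) = H*(6*H**2) = 6*H**3)
(o(315) + U(97)) + p(252) = (6*315**3 + 97) + 144 = (6*31255875 + 97) + 144 = (187535250 + 97) + 144 = 187535347 + 144 = 187535491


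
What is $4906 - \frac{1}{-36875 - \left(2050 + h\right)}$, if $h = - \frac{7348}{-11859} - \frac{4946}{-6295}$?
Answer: $\frac{14256589670306899}{2905949774899} \approx 4906.0$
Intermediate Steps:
$h = \frac{104910274}{74652405}$ ($h = \left(-7348\right) \left(- \frac{1}{11859}\right) - - \frac{4946}{6295} = \frac{7348}{11859} + \frac{4946}{6295} = \frac{104910274}{74652405} \approx 1.4053$)
$4906 - \frac{1}{-36875 - \left(2050 + h\right)} = 4906 - \frac{1}{-36875 - \frac{153142340524}{74652405}} = 4906 - \frac{1}{- \frac{2905949774899}{74652405}} = 4906 - - \frac{74652405}{2905949774899} = 4906 + \frac{74652405}{2905949774899} = \frac{14256589670306899}{2905949774899}$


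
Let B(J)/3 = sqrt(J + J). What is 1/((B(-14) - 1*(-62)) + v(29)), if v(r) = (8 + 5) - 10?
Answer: 65/4477 - 6*I*sqrt(7)/4477 ≈ 0.014519 - 0.0035458*I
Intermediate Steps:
B(J) = 3*sqrt(2)*sqrt(J) (B(J) = 3*sqrt(J + J) = 3*sqrt(2*J) = 3*(sqrt(2)*sqrt(J)) = 3*sqrt(2)*sqrt(J))
v(r) = 3 (v(r) = 13 - 10 = 3)
1/((B(-14) - 1*(-62)) + v(29)) = 1/((3*sqrt(2)*sqrt(-14) - 1*(-62)) + 3) = 1/((3*sqrt(2)*(I*sqrt(14)) + 62) + 3) = 1/((6*I*sqrt(7) + 62) + 3) = 1/((62 + 6*I*sqrt(7)) + 3) = 1/(65 + 6*I*sqrt(7))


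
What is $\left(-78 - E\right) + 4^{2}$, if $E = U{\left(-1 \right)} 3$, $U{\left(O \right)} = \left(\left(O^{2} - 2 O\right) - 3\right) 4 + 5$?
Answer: $-77$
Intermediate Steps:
$U{\left(O \right)} = -7 - 8 O + 4 O^{2}$ ($U{\left(O \right)} = \left(-3 + O^{2} - 2 O\right) 4 + 5 = \left(-12 - 8 O + 4 O^{2}\right) + 5 = -7 - 8 O + 4 O^{2}$)
$E = 15$ ($E = \left(-7 - -8 + 4 \left(-1\right)^{2}\right) 3 = \left(-7 + 8 + 4 \cdot 1\right) 3 = \left(-7 + 8 + 4\right) 3 = 5 \cdot 3 = 15$)
$\left(-78 - E\right) + 4^{2} = \left(-78 - 15\right) + 4^{2} = \left(-78 - 15\right) + 16 = -93 + 16 = -77$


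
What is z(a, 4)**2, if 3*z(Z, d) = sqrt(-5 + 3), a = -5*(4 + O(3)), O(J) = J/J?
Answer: -2/9 ≈ -0.22222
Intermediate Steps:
O(J) = 1
a = -25 (a = -5*(4 + 1) = -5*5 = -25)
z(Z, d) = I*sqrt(2)/3 (z(Z, d) = sqrt(-5 + 3)/3 = sqrt(-2)/3 = (I*sqrt(2))/3 = I*sqrt(2)/3)
z(a, 4)**2 = (I*sqrt(2)/3)**2 = -2/9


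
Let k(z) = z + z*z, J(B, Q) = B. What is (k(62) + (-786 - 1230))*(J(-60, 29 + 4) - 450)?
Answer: -963900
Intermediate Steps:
k(z) = z + z²
(k(62) + (-786 - 1230))*(J(-60, 29 + 4) - 450) = (62*(1 + 62) + (-786 - 1230))*(-60 - 450) = (62*63 - 2016)*(-510) = (3906 - 2016)*(-510) = 1890*(-510) = -963900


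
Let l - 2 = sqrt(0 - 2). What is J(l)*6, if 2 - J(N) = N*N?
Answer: -24*I*sqrt(2) ≈ -33.941*I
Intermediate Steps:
l = 2 + I*sqrt(2) (l = 2 + sqrt(0 - 2) = 2 + sqrt(-2) = 2 + I*sqrt(2) ≈ 2.0 + 1.4142*I)
J(N) = 2 - N**2 (J(N) = 2 - N*N = 2 - N**2)
J(l)*6 = (2 - (2 + I*sqrt(2))**2)*6 = 12 - 6*(2 + I*sqrt(2))**2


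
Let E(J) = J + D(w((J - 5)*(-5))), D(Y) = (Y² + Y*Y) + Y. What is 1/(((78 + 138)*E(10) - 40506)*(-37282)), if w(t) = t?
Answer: -1/8435201628 ≈ -1.1855e-10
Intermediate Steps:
D(Y) = Y + 2*Y² (D(Y) = (Y² + Y²) + Y = 2*Y² + Y = Y + 2*Y²)
E(J) = J + (25 - 5*J)*(51 - 10*J) (E(J) = J + ((J - 5)*(-5))*(1 + 2*((J - 5)*(-5))) = J + ((-5 + J)*(-5))*(1 + 2*((-5 + J)*(-5))) = J + (25 - 5*J)*(1 + 2*(25 - 5*J)) = J + (25 - 5*J)*(1 + (50 - 10*J)) = J + (25 - 5*J)*(51 - 10*J))
1/(((78 + 138)*E(10) - 40506)*(-37282)) = 1/((78 + 138)*(1275 - 504*10 + 50*10²) - 40506*(-37282)) = -1/37282/(216*(1275 - 5040 + 50*100) - 40506) = -1/37282/(216*(1275 - 5040 + 5000) - 40506) = -1/37282/(216*1235 - 40506) = -1/37282/(266760 - 40506) = -1/37282/226254 = (1/226254)*(-1/37282) = -1/8435201628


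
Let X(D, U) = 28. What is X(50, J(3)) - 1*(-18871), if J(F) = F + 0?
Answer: 18899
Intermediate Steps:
J(F) = F
X(50, J(3)) - 1*(-18871) = 28 - 1*(-18871) = 28 + 18871 = 18899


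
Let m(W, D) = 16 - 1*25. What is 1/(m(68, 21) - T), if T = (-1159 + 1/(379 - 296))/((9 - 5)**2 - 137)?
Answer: -10043/186583 ≈ -0.053826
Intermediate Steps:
m(W, D) = -9 (m(W, D) = 16 - 25 = -9)
T = 96196/10043 (T = (-1159 + 1/83)/(4**2 - 137) = (-1159 + 1/83)/(16 - 137) = -96196/83/(-121) = -96196/83*(-1/121) = 96196/10043 ≈ 9.5784)
1/(m(68, 21) - T) = 1/(-9 - 1*96196/10043) = 1/(-9 - 96196/10043) = 1/(-186583/10043) = -10043/186583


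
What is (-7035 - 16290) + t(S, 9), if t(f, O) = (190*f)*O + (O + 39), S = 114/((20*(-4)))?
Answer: -102855/4 ≈ -25714.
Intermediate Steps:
S = -57/40 (S = 114/(-80) = 114*(-1/80) = -57/40 ≈ -1.4250)
t(f, O) = 39 + O + 190*O*f (t(f, O) = 190*O*f + (39 + O) = 39 + O + 190*O*f)
(-7035 - 16290) + t(S, 9) = (-7035 - 16290) + (39 + 9 + 190*9*(-57/40)) = -23325 + (39 + 9 - 9747/4) = -23325 - 9555/4 = -102855/4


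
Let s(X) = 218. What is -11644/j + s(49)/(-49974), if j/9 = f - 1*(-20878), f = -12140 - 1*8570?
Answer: -24259453/3148362 ≈ -7.7054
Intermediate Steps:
f = -20710 (f = -12140 - 8570 = -20710)
j = 1512 (j = 9*(-20710 - 1*(-20878)) = 9*(-20710 + 20878) = 9*168 = 1512)
-11644/j + s(49)/(-49974) = -11644/1512 + 218/(-49974) = -11644*1/1512 + 218*(-1/49974) = -2911/378 - 109/24987 = -24259453/3148362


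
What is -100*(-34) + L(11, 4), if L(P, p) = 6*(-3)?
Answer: 3382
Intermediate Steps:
L(P, p) = -18
-100*(-34) + L(11, 4) = -100*(-34) - 18 = 3400 - 18 = 3382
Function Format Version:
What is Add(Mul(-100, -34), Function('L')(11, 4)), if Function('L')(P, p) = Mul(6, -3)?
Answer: 3382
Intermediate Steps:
Function('L')(P, p) = -18
Add(Mul(-100, -34), Function('L')(11, 4)) = Add(Mul(-100, -34), -18) = Add(3400, -18) = 3382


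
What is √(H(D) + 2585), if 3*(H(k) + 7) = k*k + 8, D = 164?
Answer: √11546 ≈ 107.45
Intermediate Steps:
H(k) = -13/3 + k²/3 (H(k) = -7 + (k*k + 8)/3 = -7 + (k² + 8)/3 = -7 + (8 + k²)/3 = -7 + (8/3 + k²/3) = -13/3 + k²/3)
√(H(D) + 2585) = √((-13/3 + (⅓)*164²) + 2585) = √((-13/3 + (⅓)*26896) + 2585) = √((-13/3 + 26896/3) + 2585) = √(8961 + 2585) = √11546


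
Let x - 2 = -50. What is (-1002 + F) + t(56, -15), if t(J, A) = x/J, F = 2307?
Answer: 9129/7 ≈ 1304.1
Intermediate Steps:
x = -48 (x = 2 - 50 = -48)
t(J, A) = -48/J
(-1002 + F) + t(56, -15) = (-1002 + 2307) - 48/56 = 1305 - 48*1/56 = 1305 - 6/7 = 9129/7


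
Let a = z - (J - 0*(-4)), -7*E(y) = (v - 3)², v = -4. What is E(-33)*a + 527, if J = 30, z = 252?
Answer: -1027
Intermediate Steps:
E(y) = -7 (E(y) = -(-4 - 3)²/7 = -⅐*(-7)² = -⅐*49 = -7)
a = 222 (a = 252 - (30 - 0*(-4)) = 252 - (30 - 4*0) = 252 - (30 + 0) = 252 - 1*30 = 252 - 30 = 222)
E(-33)*a + 527 = -7*222 + 527 = -1554 + 527 = -1027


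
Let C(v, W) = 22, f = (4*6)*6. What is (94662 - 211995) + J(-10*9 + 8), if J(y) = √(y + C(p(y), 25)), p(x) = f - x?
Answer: -117333 + 2*I*√15 ≈ -1.1733e+5 + 7.746*I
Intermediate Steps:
f = 144 (f = 24*6 = 144)
p(x) = 144 - x
J(y) = √(22 + y) (J(y) = √(y + 22) = √(22 + y))
(94662 - 211995) + J(-10*9 + 8) = (94662 - 211995) + √(22 + (-10*9 + 8)) = -117333 + √(22 + (-90 + 8)) = -117333 + √(22 - 82) = -117333 + √(-60) = -117333 + 2*I*√15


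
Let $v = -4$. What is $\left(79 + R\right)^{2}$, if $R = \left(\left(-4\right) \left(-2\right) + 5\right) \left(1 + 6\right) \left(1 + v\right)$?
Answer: $37636$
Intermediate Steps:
$R = -273$ ($R = \left(\left(-4\right) \left(-2\right) + 5\right) \left(1 + 6\right) \left(1 - 4\right) = \left(8 + 5\right) 7 \left(-3\right) = 13 \cdot 7 \left(-3\right) = 91 \left(-3\right) = -273$)
$\left(79 + R\right)^{2} = \left(79 - 273\right)^{2} = \left(-194\right)^{2} = 37636$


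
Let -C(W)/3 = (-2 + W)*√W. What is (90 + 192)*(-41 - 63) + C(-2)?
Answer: -29328 + 12*I*√2 ≈ -29328.0 + 16.971*I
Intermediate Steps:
C(W) = -3*√W*(-2 + W) (C(W) = -3*(-2 + W)*√W = -3*√W*(-2 + W))
(90 + 192)*(-41 - 63) + C(-2) = (90 + 192)*(-41 - 63) + 3*√(-2)*(2 - 1*(-2)) = 282*(-104) + 3*(I*√2)*(2 + 2) = -29328 + 3*(I*√2)*4 = -29328 + 12*I*√2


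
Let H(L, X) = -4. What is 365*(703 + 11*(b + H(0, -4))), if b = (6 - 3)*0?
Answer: 240535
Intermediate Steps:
b = 0 (b = 3*0 = 0)
365*(703 + 11*(b + H(0, -4))) = 365*(703 + 11*(0 - 4)) = 365*(703 + 11*(-4)) = 365*(703 - 44) = 365*659 = 240535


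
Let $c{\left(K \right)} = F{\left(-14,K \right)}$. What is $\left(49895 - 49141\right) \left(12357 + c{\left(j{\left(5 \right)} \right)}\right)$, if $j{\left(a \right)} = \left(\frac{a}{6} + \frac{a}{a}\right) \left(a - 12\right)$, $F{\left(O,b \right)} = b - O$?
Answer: $\frac{27954173}{3} \approx 9.3181 \cdot 10^{6}$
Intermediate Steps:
$j{\left(a \right)} = \left(1 + \frac{a}{6}\right) \left(-12 + a\right)$ ($j{\left(a \right)} = \left(a \frac{1}{6} + 1\right) \left(-12 + a\right) = \left(\frac{a}{6} + 1\right) \left(-12 + a\right) = \left(1 + \frac{a}{6}\right) \left(-12 + a\right)$)
$c{\left(K \right)} = 14 + K$ ($c{\left(K \right)} = K - -14 = K + 14 = 14 + K$)
$\left(49895 - 49141\right) \left(12357 + c{\left(j{\left(5 \right)} \right)}\right) = \left(49895 - 49141\right) \left(12357 + \left(14 - \left(17 - \frac{25}{6}\right)\right)\right) = 754 \left(12357 + \left(14 - \frac{77}{6}\right)\right) = 754 \left(12357 + \frac{7}{6}\right) = 754 \cdot \frac{74149}{6} = \frac{27954173}{3}$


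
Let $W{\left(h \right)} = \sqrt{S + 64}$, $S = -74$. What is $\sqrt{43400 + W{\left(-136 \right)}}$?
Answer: $\sqrt{43400 + i \sqrt{10}} \approx 208.33 + 0.0076 i$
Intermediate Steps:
$W{\left(h \right)} = i \sqrt{10}$ ($W{\left(h \right)} = \sqrt{-74 + 64} = \sqrt{-10} = i \sqrt{10}$)
$\sqrt{43400 + W{\left(-136 \right)}} = \sqrt{43400 + i \sqrt{10}}$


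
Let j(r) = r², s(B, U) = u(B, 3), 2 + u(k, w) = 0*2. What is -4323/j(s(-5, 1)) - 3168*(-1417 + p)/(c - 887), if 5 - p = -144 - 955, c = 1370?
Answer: 626109/644 ≈ 972.22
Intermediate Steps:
u(k, w) = -2 (u(k, w) = -2 + 0*2 = -2 + 0 = -2)
s(B, U) = -2
p = 1104 (p = 5 - (-144 - 955) = 5 - 1*(-1099) = 5 + 1099 = 1104)
-4323/j(s(-5, 1)) - 3168*(-1417 + p)/(c - 887) = -4323/((-2)²) - 3168*(-1417 + 1104)/(1370 - 887) = -4323/4 - 3168/(483/(-313)) = -4323*¼ - 3168/(483*(-1/313)) = -4323/4 - 3168/(-483/313) = -4323/4 - 3168*(-313/483) = -4323/4 + 330528/161 = 626109/644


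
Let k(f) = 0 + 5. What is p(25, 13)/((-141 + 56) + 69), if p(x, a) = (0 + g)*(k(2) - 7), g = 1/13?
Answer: 1/104 ≈ 0.0096154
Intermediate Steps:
k(f) = 5
g = 1/13 ≈ 0.076923
p(x, a) = -2/13 (p(x, a) = (0 + 1/13)*(5 - 7) = (1/13)*(-2) = -2/13)
p(25, 13)/((-141 + 56) + 69) = -2/(13*((-141 + 56) + 69)) = -2/(13*(-85 + 69)) = -2/13/(-16) = -2/13*(-1/16) = 1/104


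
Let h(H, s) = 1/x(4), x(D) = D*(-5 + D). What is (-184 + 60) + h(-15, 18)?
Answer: -497/4 ≈ -124.25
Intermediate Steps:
h(H, s) = -¼ (h(H, s) = 1/(4*(-5 + 4)) = 1/(4*(-1)) = 1/(-4) = -¼)
(-184 + 60) + h(-15, 18) = (-184 + 60) - ¼ = -124 - ¼ = -497/4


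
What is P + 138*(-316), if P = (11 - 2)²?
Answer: -43527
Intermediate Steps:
P = 81 (P = 9² = 81)
P + 138*(-316) = 81 + 138*(-316) = 81 - 43608 = -43527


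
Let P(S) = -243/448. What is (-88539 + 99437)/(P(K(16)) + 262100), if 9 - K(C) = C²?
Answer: 4882304/117420557 ≈ 0.041580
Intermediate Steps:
K(C) = 9 - C²
P(S) = -243/448 (P(S) = -243*1/448 = -243/448)
(-88539 + 99437)/(P(K(16)) + 262100) = (-88539 + 99437)/(-243/448 + 262100) = 10898/(117420557/448) = 10898*(448/117420557) = 4882304/117420557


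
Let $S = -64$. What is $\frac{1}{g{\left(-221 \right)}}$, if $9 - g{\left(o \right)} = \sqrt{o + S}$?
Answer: $\frac{3}{122} + \frac{i \sqrt{285}}{366} \approx 0.02459 + 0.046126 i$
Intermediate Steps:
$g{\left(o \right)} = 9 - \sqrt{-64 + o}$ ($g{\left(o \right)} = 9 - \sqrt{o - 64} = 9 - \sqrt{-64 + o}$)
$\frac{1}{g{\left(-221 \right)}} = \frac{1}{9 - \sqrt{-64 - 221}} = \frac{1}{9 - \sqrt{-285}} = \frac{1}{9 - i \sqrt{285}}$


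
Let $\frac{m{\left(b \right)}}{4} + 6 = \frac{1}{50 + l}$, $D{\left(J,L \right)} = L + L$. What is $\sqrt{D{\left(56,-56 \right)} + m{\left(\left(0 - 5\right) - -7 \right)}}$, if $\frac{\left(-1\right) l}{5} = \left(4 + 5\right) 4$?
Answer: $\frac{i \sqrt{574730}}{65} \approx 11.663 i$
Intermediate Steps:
$D{\left(J,L \right)} = 2 L$
$l = -180$ ($l = - 5 \left(4 + 5\right) 4 = - 5 \cdot 9 \cdot 4 = \left(-5\right) 36 = -180$)
$m{\left(b \right)} = - \frac{1562}{65}$ ($m{\left(b \right)} = -24 + \frac{4}{50 - 180} = -24 + \frac{4}{-130} = -24 + 4 \left(- \frac{1}{130}\right) = -24 - \frac{2}{65} = - \frac{1562}{65}$)
$\sqrt{D{\left(56,-56 \right)} + m{\left(\left(0 - 5\right) - -7 \right)}} = \sqrt{2 \left(-56\right) - \frac{1562}{65}} = \sqrt{-112 - \frac{1562}{65}} = \sqrt{- \frac{8842}{65}} = \frac{i \sqrt{574730}}{65}$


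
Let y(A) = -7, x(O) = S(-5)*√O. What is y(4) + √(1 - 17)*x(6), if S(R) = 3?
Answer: -7 + 12*I*√6 ≈ -7.0 + 29.394*I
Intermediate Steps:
x(O) = 3*√O
y(4) + √(1 - 17)*x(6) = -7 + √(1 - 17)*(3*√6) = -7 + √(-16)*(3*√6) = -7 + (4*I)*(3*√6) = -7 + 12*I*√6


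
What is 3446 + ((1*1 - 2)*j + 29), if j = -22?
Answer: 3497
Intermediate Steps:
3446 + ((1*1 - 2)*j + 29) = 3446 + ((1*1 - 2)*(-22) + 29) = 3446 + ((1 - 2)*(-22) + 29) = 3446 + (-1*(-22) + 29) = 3446 + (22 + 29) = 3446 + 51 = 3497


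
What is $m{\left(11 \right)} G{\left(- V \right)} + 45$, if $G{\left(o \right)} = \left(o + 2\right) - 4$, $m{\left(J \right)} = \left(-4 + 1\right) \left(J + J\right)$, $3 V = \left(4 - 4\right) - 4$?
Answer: $89$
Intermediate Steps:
$V = - \frac{4}{3}$ ($V = \frac{\left(4 - 4\right) - 4}{3} = \frac{0 - 4}{3} = \frac{1}{3} \left(-4\right) = - \frac{4}{3} \approx -1.3333$)
$m{\left(J \right)} = - 6 J$ ($m{\left(J \right)} = - 3 \cdot 2 J = - 6 J$)
$G{\left(o \right)} = -2 + o$ ($G{\left(o \right)} = \left(2 + o\right) - 4 = -2 + o$)
$m{\left(11 \right)} G{\left(- V \right)} + 45 = \left(-6\right) 11 \left(-2 - - \frac{4}{3}\right) + 45 = - 66 \left(-2 + \frac{4}{3}\right) + 45 = \left(-66\right) \left(- \frac{2}{3}\right) + 45 = 44 + 45 = 89$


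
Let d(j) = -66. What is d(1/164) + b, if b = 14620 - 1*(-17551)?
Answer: 32105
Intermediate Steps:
b = 32171 (b = 14620 + 17551 = 32171)
d(1/164) + b = -66 + 32171 = 32105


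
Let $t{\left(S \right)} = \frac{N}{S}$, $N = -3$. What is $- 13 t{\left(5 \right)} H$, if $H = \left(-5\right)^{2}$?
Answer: $195$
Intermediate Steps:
$t{\left(S \right)} = - \frac{3}{S}$
$H = 25$
$- 13 t{\left(5 \right)} H = - 13 \left(- \frac{3}{5}\right) 25 = - 13 \left(\left(-3\right) \frac{1}{5}\right) 25 = \left(-13\right) \left(- \frac{3}{5}\right) 25 = \frac{39}{5} \cdot 25 = 195$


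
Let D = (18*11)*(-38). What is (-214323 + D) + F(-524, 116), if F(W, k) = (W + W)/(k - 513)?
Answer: -88072211/397 ≈ -2.2184e+5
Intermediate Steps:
F(W, k) = 2*W/(-513 + k) (F(W, k) = (2*W)/(-513 + k) = 2*W/(-513 + k))
D = -7524 (D = 198*(-38) = -7524)
(-214323 + D) + F(-524, 116) = (-214323 - 7524) + 2*(-524)/(-513 + 116) = -221847 + 2*(-524)/(-397) = -221847 + 2*(-524)*(-1/397) = -221847 + 1048/397 = -88072211/397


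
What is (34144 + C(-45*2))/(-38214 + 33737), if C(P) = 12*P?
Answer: -33064/4477 ≈ -7.3853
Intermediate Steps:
(34144 + C(-45*2))/(-38214 + 33737) = (34144 + 12*(-45*2))/(-38214 + 33737) = (34144 + 12*(-90))/(-4477) = (34144 - 1080)*(-1/4477) = 33064*(-1/4477) = -33064/4477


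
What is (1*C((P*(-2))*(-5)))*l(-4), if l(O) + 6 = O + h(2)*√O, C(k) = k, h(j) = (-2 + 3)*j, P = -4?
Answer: 400 - 160*I ≈ 400.0 - 160.0*I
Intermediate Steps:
h(j) = j (h(j) = 1*j = j)
l(O) = -6 + O + 2*√O (l(O) = -6 + (O + 2*√O) = -6 + O + 2*√O)
(1*C((P*(-2))*(-5)))*l(-4) = (1*(-4*(-2)*(-5)))*(-6 - 4 + 2*√(-4)) = (1*(8*(-5)))*(-6 - 4 + 2*(2*I)) = (1*(-40))*(-6 - 4 + 4*I) = -40*(-10 + 4*I) = 400 - 160*I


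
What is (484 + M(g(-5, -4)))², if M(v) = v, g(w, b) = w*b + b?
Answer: 250000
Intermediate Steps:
g(w, b) = b + b*w (g(w, b) = b*w + b = b + b*w)
(484 + M(g(-5, -4)))² = (484 - 4*(1 - 5))² = (484 - 4*(-4))² = (484 + 16)² = 500² = 250000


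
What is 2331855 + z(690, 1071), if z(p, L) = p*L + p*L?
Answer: 3809835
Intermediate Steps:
z(p, L) = 2*L*p (z(p, L) = L*p + L*p = 2*L*p)
2331855 + z(690, 1071) = 2331855 + 2*1071*690 = 2331855 + 1477980 = 3809835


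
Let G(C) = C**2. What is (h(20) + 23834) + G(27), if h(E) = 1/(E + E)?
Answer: 982521/40 ≈ 24563.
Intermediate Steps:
h(E) = 1/(2*E)
(h(20) + 23834) + G(27) = ((1/2)/20 + 23834) + 27**2 = ((1/2)*(1/20) + 23834) + 729 = (1/40 + 23834) + 729 = 953361/40 + 729 = 982521/40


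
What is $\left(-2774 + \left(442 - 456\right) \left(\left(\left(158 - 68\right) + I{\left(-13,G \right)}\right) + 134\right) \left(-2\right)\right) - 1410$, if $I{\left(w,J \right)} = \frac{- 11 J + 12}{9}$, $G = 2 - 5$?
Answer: $2228$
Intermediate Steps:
$G = -3$
$I{\left(w,J \right)} = \frac{4}{3} - \frac{11 J}{9}$ ($I{\left(w,J \right)} = \left(12 - 11 J\right) \frac{1}{9} = \frac{4}{3} - \frac{11 J}{9}$)
$\left(-2774 + \left(442 - 456\right) \left(\left(\left(158 - 68\right) + I{\left(-13,G \right)}\right) + 134\right) \left(-2\right)\right) - 1410 = \left(-2774 + \left(442 - 456\right) \left(\left(\left(158 - 68\right) + \left(\frac{4}{3} - - \frac{11}{3}\right)\right) + 134\right) \left(-2\right)\right) - 1410 = \left(-2774 + - 14 \left(\left(90 + \left(\frac{4}{3} + \frac{11}{3}\right)\right) + 134\right) \left(-2\right)\right) - 1410 = \left(-2774 + - 14 \left(\left(90 + 5\right) + 134\right) \left(-2\right)\right) - 1410 = \left(-2774 + - 14 \left(95 + 134\right) \left(-2\right)\right) - 1410 = \left(-2774 + \left(-14\right) 229 \left(-2\right)\right) - 1410 = \left(-2774 - -6412\right) - 1410 = \left(-2774 + 6412\right) - 1410 = 3638 - 1410 = 2228$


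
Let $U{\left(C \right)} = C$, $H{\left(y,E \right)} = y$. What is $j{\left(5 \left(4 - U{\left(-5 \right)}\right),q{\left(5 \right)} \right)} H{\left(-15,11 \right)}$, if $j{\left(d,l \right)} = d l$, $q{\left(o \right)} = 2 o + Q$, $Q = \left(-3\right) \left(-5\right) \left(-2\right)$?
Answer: $13500$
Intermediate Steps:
$Q = -30$ ($Q = 15 \left(-2\right) = -30$)
$q{\left(o \right)} = -30 + 2 o$ ($q{\left(o \right)} = 2 o - 30 = -30 + 2 o$)
$j{\left(5 \left(4 - U{\left(-5 \right)}\right),q{\left(5 \right)} \right)} H{\left(-15,11 \right)} = 5 \left(4 - -5\right) \left(-30 + 2 \cdot 5\right) \left(-15\right) = 5 \left(4 + 5\right) \left(-30 + 10\right) \left(-15\right) = 5 \cdot 9 \left(-20\right) \left(-15\right) = 45 \left(-20\right) \left(-15\right) = \left(-900\right) \left(-15\right) = 13500$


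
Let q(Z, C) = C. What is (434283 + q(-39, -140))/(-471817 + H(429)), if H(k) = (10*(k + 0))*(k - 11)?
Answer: 434143/1321403 ≈ 0.32855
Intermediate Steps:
H(k) = 10*k*(-11 + k) (H(k) = (10*k)*(-11 + k) = 10*k*(-11 + k))
(434283 + q(-39, -140))/(-471817 + H(429)) = (434283 - 140)/(-471817 + 10*429*(-11 + 429)) = 434143/(-471817 + 10*429*418) = 434143/(-471817 + 1793220) = 434143/1321403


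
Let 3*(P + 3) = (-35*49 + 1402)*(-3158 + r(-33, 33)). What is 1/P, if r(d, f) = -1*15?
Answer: 3/993140 ≈ 3.0207e-6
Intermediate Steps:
r(d, f) = -15
P = 993140/3 (P = -3 + ((-35*49 + 1402)*(-3158 - 15))/3 = -3 + ((-1715 + 1402)*(-3173))/3 = -3 + (-313*(-3173))/3 = -3 + (⅓)*993149 = -3 + 993149/3 = 993140/3 ≈ 3.3105e+5)
1/P = 1/(993140/3) = 3/993140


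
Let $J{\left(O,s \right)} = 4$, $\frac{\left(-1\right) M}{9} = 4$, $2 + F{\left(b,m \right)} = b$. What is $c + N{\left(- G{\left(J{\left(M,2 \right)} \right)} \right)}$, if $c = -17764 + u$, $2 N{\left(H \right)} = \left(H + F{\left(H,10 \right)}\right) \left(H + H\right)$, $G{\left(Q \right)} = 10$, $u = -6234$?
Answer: $-23778$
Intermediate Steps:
$F{\left(b,m \right)} = -2 + b$
$M = -36$ ($M = \left(-9\right) 4 = -36$)
$N{\left(H \right)} = H \left(-2 + 2 H\right)$ ($N{\left(H \right)} = \frac{\left(H + \left(-2 + H\right)\right) \left(H + H\right)}{2} = \frac{\left(-2 + 2 H\right) 2 H}{2} = \frac{2 H \left(-2 + 2 H\right)}{2} = H \left(-2 + 2 H\right)$)
$c = -23998$ ($c = -17764 - 6234 = -23998$)
$c + N{\left(- G{\left(J{\left(M,2 \right)} \right)} \right)} = -23998 + 2 \left(\left(-1\right) 10\right) \left(-1 - 10\right) = -23998 + 2 \left(-10\right) \left(-1 - 10\right) = -23998 + 2 \left(-10\right) \left(-11\right) = -23998 + 220 = -23778$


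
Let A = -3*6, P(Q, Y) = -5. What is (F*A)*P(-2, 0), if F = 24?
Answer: 2160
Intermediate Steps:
A = -18
(F*A)*P(-2, 0) = (24*(-18))*(-5) = -432*(-5) = 2160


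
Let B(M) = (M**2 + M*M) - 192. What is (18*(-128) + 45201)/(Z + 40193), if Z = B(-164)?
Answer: 42897/93793 ≈ 0.45736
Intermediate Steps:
B(M) = -192 + 2*M**2 (B(M) = (M**2 + M**2) - 192 = 2*M**2 - 192 = -192 + 2*M**2)
Z = 53600 (Z = -192 + 2*(-164)**2 = -192 + 2*26896 = -192 + 53792 = 53600)
(18*(-128) + 45201)/(Z + 40193) = (18*(-128) + 45201)/(53600 + 40193) = (-2304 + 45201)/93793 = 42897*(1/93793) = 42897/93793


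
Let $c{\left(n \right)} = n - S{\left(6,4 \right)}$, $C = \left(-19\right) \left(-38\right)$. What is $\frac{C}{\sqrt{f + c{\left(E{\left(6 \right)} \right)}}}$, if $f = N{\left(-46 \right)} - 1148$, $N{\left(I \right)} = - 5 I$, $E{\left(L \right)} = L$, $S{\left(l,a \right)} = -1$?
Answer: $- \frac{722 i \sqrt{911}}{911} \approx - 23.921 i$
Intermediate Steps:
$C = 722$
$c{\left(n \right)} = 1 + n$ ($c{\left(n \right)} = n - -1 = n + 1 = 1 + n$)
$f = -918$ ($f = \left(-5\right) \left(-46\right) - 1148 = 230 - 1148 = -918$)
$\frac{C}{\sqrt{f + c{\left(E{\left(6 \right)} \right)}}} = \frac{722}{\sqrt{-918 + \left(1 + 6\right)}} = \frac{722}{\sqrt{-918 + 7}} = \frac{722}{\sqrt{-911}} = \frac{722}{i \sqrt{911}} = 722 \left(- \frac{i \sqrt{911}}{911}\right) = - \frac{722 i \sqrt{911}}{911}$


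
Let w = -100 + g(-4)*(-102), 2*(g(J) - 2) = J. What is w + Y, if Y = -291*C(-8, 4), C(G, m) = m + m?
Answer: -2428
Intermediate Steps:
C(G, m) = 2*m
g(J) = 2 + J/2
Y = -2328 (Y = -582*4 = -291*8 = -2328)
w = -100 (w = -100 + (2 + (½)*(-4))*(-102) = -100 + (2 - 2)*(-102) = -100 + 0*(-102) = -100 + 0 = -100)
w + Y = -100 - 2328 = -2428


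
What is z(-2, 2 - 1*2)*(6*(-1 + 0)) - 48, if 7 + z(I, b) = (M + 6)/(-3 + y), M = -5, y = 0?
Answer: -4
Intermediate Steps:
z(I, b) = -22/3 (z(I, b) = -7 + (-5 + 6)/(-3 + 0) = -7 + 1/(-3) = -7 + 1*(-1/3) = -7 - 1/3 = -22/3)
z(-2, 2 - 1*2)*(6*(-1 + 0)) - 48 = -44*(-1 + 0) - 48 = -44*(-1) - 48 = -22/3*(-6) - 48 = 44 - 48 = -4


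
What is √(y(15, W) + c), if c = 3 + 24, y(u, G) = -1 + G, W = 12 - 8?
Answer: √30 ≈ 5.4772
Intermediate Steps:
W = 4
c = 27
√(y(15, W) + c) = √((-1 + 4) + 27) = √(3 + 27) = √30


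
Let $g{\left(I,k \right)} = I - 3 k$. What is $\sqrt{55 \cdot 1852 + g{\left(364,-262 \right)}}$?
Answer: $\sqrt{103010} \approx 320.95$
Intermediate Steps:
$\sqrt{55 \cdot 1852 + g{\left(364,-262 \right)}} = \sqrt{55 \cdot 1852 + \left(364 - -786\right)} = \sqrt{101860 + \left(364 + 786\right)} = \sqrt{101860 + 1150} = \sqrt{103010}$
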